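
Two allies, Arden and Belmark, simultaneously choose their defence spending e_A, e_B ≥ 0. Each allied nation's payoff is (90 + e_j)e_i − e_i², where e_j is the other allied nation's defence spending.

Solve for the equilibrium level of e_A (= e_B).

90

Arden's payoff is (90 + e_B)e_A − e_A².
∂π/∂e_A = 90 + e_B − 2e_A = 0, so e_A = 45 + 0.5e_B.
By symmetry e_B = e_A; substituting into the reaction function, 0.5e_A = 45 and e_A = 90.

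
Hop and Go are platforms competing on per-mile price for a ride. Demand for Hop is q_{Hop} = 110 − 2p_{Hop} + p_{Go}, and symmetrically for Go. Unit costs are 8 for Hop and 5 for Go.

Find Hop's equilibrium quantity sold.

67.2

Hop's profit: π = (p_{Hop} − 8)(110 − 2p_{Hop} + p_{Go}).
∂π/∂p_{Hop} = 126 − 4p_{Hop} + p_{Go} = 0 ⇒ p_{Hop} = 31.5 + 0.25p_{Go}.
Similarly p_{Go} = 30 + 0.25p_{Hop}.
Plugging p_{Go} into Hop's best response: p_{Hop} = 31.5 + 0.25(30 + 0.25p_{Hop}) ⇒ 0.9375p_{Hop} = 39, so p_{Hop} = 41.6.
Then p_{Go} = 30 + 0.25·41.6 = 40.4.
q_{Hop} = 110 − 2·41.6 + 40.4 = 67.2.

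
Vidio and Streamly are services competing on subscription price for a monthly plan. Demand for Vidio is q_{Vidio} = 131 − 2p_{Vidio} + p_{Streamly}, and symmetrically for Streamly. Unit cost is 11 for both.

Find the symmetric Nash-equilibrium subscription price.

Vidio's profit: π = (p_{Vidio} − 11)(131 − 2p_{Vidio} + p_{Streamly}).
∂π/∂p_{Vidio} = 153 − 4p_{Vidio} + p_{Streamly} = 0 ⇒ p_{Vidio} = 38.25 + 0.25p_{Streamly}.
The game is symmetric, so in equilibrium p_{Streamly} = p_{Vidio}: the reaction function gives 0.75p_{Vidio} = 38.25, hence p_{Vidio} = 51.

51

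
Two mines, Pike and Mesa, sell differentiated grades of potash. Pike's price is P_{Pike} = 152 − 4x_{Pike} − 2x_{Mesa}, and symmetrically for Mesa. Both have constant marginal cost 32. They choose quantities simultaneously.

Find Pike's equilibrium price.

Mine Pike's profit: π = x_{Pike}(152 − 4x_{Pike} − 2x_{Mesa}) − 32x_{Pike}.
∂π/∂x_{Pike} = 120 − 8x_{Pike} − 2x_{Mesa} = 0 ⇒ x_{Pike} = 15 − 0.25x_{Mesa}.
By symmetry x_{Mesa} = x_{Pike}; substituting into the reaction function, 1.25x_{Pike} = 15 and x_{Pike} = 12.
P_{Pike} = 152 − 4·12 − 2·12 = 80.

80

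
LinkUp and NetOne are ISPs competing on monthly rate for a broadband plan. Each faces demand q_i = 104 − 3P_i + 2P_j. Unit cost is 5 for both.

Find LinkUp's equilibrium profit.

LinkUp's profit: π = (P_{LinkUp} − 5)(104 − 3P_{LinkUp} + 2P_{NetOne}).
∂π/∂P_{LinkUp} = 119 − 6P_{LinkUp} + 2P_{NetOne} = 0 ⇒ P_{LinkUp} = 119/6 + (1/3)P_{NetOne}.
Setting P_{LinkUp} = P_{NetOne} in the reaction function: P_{LinkUp} = 119/6 + (1/3)P_{LinkUp}, so P_{LinkUp} = (119/6) / (2/3) = 29.75.
q_{LinkUp} = 104 − 3·29.75 + 2·29.75 = 74.25.
Profit = (29.75 − 5)·74.25 = 1837.6875.

1837.6875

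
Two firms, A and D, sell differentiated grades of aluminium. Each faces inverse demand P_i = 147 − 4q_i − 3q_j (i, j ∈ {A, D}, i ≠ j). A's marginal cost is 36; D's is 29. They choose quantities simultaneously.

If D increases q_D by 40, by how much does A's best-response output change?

Firm A's profit: π = q_A(147 − 4q_A − 3q_D) − 36q_A.
∂π/∂q_A = 111 − 8q_A − 3q_D = 0 ⇒ q_A = 13.875 − 0.375q_D.
The reaction-function slope is −0.375, so a 40-unit rise in q_D moves q_A by −0.375 × 40 = −15. A's best response falls — the actions are strategic substitutes.

-15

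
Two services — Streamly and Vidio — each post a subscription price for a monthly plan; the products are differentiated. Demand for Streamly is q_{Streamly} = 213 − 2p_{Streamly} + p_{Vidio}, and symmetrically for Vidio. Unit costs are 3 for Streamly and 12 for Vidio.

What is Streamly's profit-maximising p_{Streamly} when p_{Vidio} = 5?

Streamly's profit: π = (p_{Streamly} − 3)(213 − 2p_{Streamly} + p_{Vidio}).
∂π/∂p_{Streamly} = 219 − 4p_{Streamly} + p_{Vidio} = 0 ⇒ p_{Streamly} = 54.75 + 0.25p_{Vidio}.
At p_{Vidio} = 5: p_{Streamly} = 54.75 + 0.25·5 = 56.

56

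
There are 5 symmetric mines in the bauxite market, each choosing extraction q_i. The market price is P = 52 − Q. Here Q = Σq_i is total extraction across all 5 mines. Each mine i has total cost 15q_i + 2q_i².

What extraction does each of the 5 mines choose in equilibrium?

A representative mine's profit is π_i = q_i(52 − Q) − 15q_i − 2q_i², with Q = q_i + Σ_{j≠i} q_j.
First-order condition: 37 − 6q_i − Σ_{j≠i} q_j = 0.
With identical mines, set every q_j = q: then 37 − 6q − 4q = 0, i.e. q = 37/10 = 3.7.

3.7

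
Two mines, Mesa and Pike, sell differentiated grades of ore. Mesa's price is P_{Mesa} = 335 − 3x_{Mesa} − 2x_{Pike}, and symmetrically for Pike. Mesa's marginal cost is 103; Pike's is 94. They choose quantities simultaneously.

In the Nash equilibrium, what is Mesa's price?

188.3125

Mine Mesa's profit: π = x_{Mesa}(335 − 3x_{Mesa} − 2x_{Pike}) − 103x_{Mesa}.
∂π/∂x_{Mesa} = 232 − 6x_{Mesa} − 2x_{Pike} = 0 ⇒ x_{Mesa} = 116/3 − (1/3)x_{Pike}.
Similarly x_{Pike} = 241/6 − (1/3)x_{Mesa}.
Plugging x_{Pike} into Mesa's best response: x_{Mesa} = 116/3 − (1/3)(241/6 − (1/3)x_{Mesa}) ⇒ (8/9)x_{Mesa} = 455/18, so x_{Mesa} = 28.4375.
Then x_{Pike} = 241/6 − (1/3)·28.4375 = 30.6875.
P_{Mesa} = 335 − 3·28.4375 − 2·30.6875 = 188.3125.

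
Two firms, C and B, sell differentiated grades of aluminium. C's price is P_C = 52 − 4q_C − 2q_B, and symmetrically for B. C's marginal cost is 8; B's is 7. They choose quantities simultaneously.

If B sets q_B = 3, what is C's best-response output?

Firm C's profit: π = q_C(52 − 4q_C − 2q_B) − 8q_C.
∂π/∂q_C = 44 − 8q_C − 2q_B = 0 ⇒ q_C = 5.5 − 0.25q_B.
At q_B = 3: q_C = 5.5 − 0.25·3 = 4.75.

4.75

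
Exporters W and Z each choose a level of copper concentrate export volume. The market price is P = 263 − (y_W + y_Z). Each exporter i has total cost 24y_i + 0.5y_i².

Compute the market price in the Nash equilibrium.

143.5

Exporter W's profit: π = y_W(263 − (y_W + y_Z)) − 24y_W − 0.5y_W².
∂π/∂y_W = 239 − 3y_W − y_Z = 0, so y_W = 239/3 − (1/3)y_Z.
Setting y_W = y_Z in the reaction function: y_W = 239/3 − (1/3)y_W, so y_W = (239/3) / (4/3) = 59.75.
Equilibrium price: P = 263 − 119.5 = 143.5.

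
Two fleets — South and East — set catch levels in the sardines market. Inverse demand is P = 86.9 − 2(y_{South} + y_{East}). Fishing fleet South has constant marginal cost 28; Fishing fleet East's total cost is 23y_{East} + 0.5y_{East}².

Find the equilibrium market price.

48.8375

Fishing fleet South's profit: π = y_{South}(86.9 − 2(y_{South} + y_{East})) − 28y_{South}.
∂π/∂y_{South} = 58.9 − 4y_{South} − 2y_{East} = 0, so y_{South} = 14.725 − 0.5y_{East}.
For East: ∂π/∂y_{East} = 63.9 − 5y_{East} − 2y_{South} = 0 ⇒ y_{East} = 12.78 − 0.4y_{South}.
Substituting the second reaction function into the first: y_{South} = 14.725 − 0.5(12.78 − 0.4y_{South}), which gives 0.8y_{South} = 8.335 ⇒ y_{South} = 1667/160.
Then y_{East} = 12.78 − 0.4·(1667/160) = 8.6125.
Equilibrium price: P = 86.9 − 2·(609/32) = 48.8375.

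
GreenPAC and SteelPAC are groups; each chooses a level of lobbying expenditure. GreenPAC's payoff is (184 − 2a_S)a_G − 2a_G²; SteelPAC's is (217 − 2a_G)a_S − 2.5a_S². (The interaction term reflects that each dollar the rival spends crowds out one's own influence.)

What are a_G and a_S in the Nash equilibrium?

Expanding GreenPAC's payoff: 184a_G − 2a_Sa_G − 2a_G².
∂π/∂a_G = 184 − 2a_S − 4a_G = 0, so a_G = 46 − 0.5a_S.
Likewise for SteelPAC: a_S = 43.4 − 0.4a_G.
Substituting the second reaction function into the first: a_G = 46 − 0.5(43.4 − 0.4a_G), which gives 0.8a_G = 24.3 ⇒ a_G = 30.375.
Then a_S = 43.4 − 0.4·30.375 = 31.25.

30.375, 31.25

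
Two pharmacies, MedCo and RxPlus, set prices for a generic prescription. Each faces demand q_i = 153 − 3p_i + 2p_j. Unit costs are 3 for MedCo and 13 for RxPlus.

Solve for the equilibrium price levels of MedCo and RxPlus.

42.375, 46.125

MedCo's profit: π = (p_{MedCo} − 3)(153 − 3p_{MedCo} + 2p_{RxPlus}).
∂π/∂p_{MedCo} = 162 − 6p_{MedCo} + 2p_{RxPlus} = 0 ⇒ p_{MedCo} = 27 + (1/3)p_{RxPlus}.
Similarly p_{RxPlus} = 32 + (1/3)p_{MedCo}.
Plugging p_{RxPlus} into MedCo's best response: p_{MedCo} = 27 + (1/3)(32 + (1/3)p_{MedCo}) ⇒ (8/9)p_{MedCo} = 113/3, so p_{MedCo} = 42.375.
Then p_{RxPlus} = 32 + (1/3)·42.375 = 46.125.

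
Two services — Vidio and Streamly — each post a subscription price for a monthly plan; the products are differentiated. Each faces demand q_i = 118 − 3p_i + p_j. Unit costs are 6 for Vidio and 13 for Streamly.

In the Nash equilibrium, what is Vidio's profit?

1425.72

Vidio's profit: π = (p_{Vidio} − 6)(118 − 3p_{Vidio} + p_{Streamly}).
∂π/∂p_{Vidio} = 136 − 6p_{Vidio} + p_{Streamly} = 0 ⇒ p_{Vidio} = 68/3 + (1/6)p_{Streamly}.
Similarly p_{Streamly} = 157/6 + (1/6)p_{Vidio}.
Plugging p_{Streamly} into Vidio's best response: p_{Vidio} = 68/3 + (1/6)(157/6 + (1/6)p_{Vidio}) ⇒ (35/36)p_{Vidio} = 973/36, so p_{Vidio} = 27.8.
Then p_{Streamly} = 157/6 + (1/6)·27.8 = 30.8.
q_{Vidio} = 118 − 3·27.8 + 30.8 = 65.4.
Profit = (27.8 − 6)·65.4 = 1425.72.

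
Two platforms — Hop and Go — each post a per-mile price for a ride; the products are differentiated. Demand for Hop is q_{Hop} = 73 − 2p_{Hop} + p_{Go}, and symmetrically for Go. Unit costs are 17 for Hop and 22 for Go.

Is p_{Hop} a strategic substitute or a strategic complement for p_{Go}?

strategic complements

Hop's profit: π = (p_{Hop} − 17)(73 − 2p_{Hop} + p_{Go}).
∂π/∂p_{Hop} = 107 − 4p_{Hop} + p_{Go} = 0 ⇒ p_{Hop} = 26.75 + 0.25p_{Go}.
The best-response slope dp_{Hop}/dp_{Go} = 0.25 > 0: the reaction function is upward-sloping, so the choices are strategic complements.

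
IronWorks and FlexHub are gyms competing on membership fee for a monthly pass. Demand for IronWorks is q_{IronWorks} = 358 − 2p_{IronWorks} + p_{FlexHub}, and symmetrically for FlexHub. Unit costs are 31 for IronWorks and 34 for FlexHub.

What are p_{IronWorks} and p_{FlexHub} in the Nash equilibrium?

140.4, 141.6

IronWorks's profit: π = (p_{IronWorks} − 31)(358 − 2p_{IronWorks} + p_{FlexHub}).
∂π/∂p_{IronWorks} = 420 − 4p_{IronWorks} + p_{FlexHub} = 0 ⇒ p_{IronWorks} = 105 + 0.25p_{FlexHub}.
Similarly p_{FlexHub} = 106.5 + 0.25p_{IronWorks}.
Solving the two reaction functions simultaneously: (1 − (0.25)(0.25))p_{IronWorks} = 105 + 0.25·106.5, so 0.9375p_{IronWorks} = 131.625 and p_{IronWorks} = 140.4.
Then p_{FlexHub} = 106.5 + 0.25·140.4 = 141.6.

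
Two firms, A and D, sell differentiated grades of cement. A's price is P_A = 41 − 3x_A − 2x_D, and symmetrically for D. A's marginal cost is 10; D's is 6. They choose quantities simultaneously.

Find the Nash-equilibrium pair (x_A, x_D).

3.625, 4.625

Firm A's profit: π = x_A(41 − 3x_A − 2x_D) − 10x_A.
∂π/∂x_A = 31 − 6x_A − 2x_D = 0 ⇒ x_A = 31/6 − (1/3)x_D.
Similarly x_D = 35/6 − (1/3)x_A.
Solving the two reaction functions simultaneously: (1 − (−1/3)(−1/3))x_A = 31/6 − (1/3)·(35/6), so (8/9)x_A = 29/9 and x_A = 3.625.
Then x_D = 35/6 − (1/3)·3.625 = 4.625.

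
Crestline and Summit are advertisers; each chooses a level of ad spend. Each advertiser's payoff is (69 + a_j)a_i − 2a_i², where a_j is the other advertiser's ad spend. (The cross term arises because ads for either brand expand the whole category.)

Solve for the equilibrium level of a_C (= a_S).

23

Crestline's payoff is (69 + a_S)a_C − 2a_C².
∂π/∂a_C = 69 + a_S − 4a_C = 0, so a_C = 17.25 + 0.25a_S.
Setting a_C = a_S in the reaction function: a_C = 17.25 + 0.25a_C, so a_C = 17.25 / 0.75 = 23.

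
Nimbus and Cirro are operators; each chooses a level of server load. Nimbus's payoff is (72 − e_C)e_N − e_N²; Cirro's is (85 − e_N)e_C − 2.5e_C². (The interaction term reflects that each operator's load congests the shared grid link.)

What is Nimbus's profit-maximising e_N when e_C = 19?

26.5

Expanding Nimbus's payoff: 72e_N − e_Ce_N − e_N².
∂π/∂e_N = 72 − e_C − 2e_N = 0, so e_N = 36 − 0.5e_C.
At e_C = 19: e_N = 36 − 0.5·19 = 26.5.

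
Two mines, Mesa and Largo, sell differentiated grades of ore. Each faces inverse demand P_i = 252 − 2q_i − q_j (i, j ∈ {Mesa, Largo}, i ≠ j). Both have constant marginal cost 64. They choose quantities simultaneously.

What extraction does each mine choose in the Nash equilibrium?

Mine Mesa's profit: π = q_{Mesa}(252 − 2q_{Mesa} − q_{Largo}) − 64q_{Mesa}.
∂π/∂q_{Mesa} = 188 − 4q_{Mesa} − q_{Largo} = 0 ⇒ q_{Mesa} = 47 − 0.25q_{Largo}.
The game is symmetric, so in equilibrium q_{Largo} = q_{Mesa}: the reaction function gives 1.25q_{Mesa} = 47, hence q_{Mesa} = 37.6.

37.6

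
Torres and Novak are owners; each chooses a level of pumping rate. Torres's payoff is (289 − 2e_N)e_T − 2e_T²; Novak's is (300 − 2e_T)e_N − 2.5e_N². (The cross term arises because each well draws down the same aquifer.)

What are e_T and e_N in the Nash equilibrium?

Expanding Torres's payoff: 289e_T − 2e_Ne_T − 2e_T².
∂π/∂e_T = 289 − 2e_N − 4e_T = 0, so e_T = 72.25 − 0.5e_N.
Likewise for Novak: e_N = 60 − 0.4e_T.
Plugging e_N into Torres's best response: e_T = 72.25 − 0.5(60 − 0.4e_T) ⇒ 0.8e_T = 42.25, so e_T = 52.8125.
Then e_N = 60 − 0.4·52.8125 = 38.875.

52.8125, 38.875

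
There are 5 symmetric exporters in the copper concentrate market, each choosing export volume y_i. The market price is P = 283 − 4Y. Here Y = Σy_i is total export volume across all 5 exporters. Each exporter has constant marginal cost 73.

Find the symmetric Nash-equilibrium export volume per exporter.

8.75

A representative exporter's profit is π_i = y_i(283 − 4Y) − 73y_i, with Y = y_i + Σ_{j≠i} y_j.
First-order condition: 210 − 8y_i − 4Σ_{j≠i} y_j = 0.
Imposing symmetry (y_j = y for all j) turns Σ_{j≠i} y_j into 4y, so 210 = 24y and y = 8.75.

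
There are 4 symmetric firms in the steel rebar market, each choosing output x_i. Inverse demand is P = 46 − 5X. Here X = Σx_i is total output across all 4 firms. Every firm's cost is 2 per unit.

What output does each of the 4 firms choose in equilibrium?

1.76

A representative firm's profit is π_i = x_i(46 − 5X) − 2x_i, with X = x_i + Σ_{j≠i} x_j.
First-order condition: 44 − 10x_i − 5Σ_{j≠i} x_j = 0.
With identical firms, set every x_j = x: then 44 − 10x − 15x = 0, i.e. x = 44/25 = 1.76.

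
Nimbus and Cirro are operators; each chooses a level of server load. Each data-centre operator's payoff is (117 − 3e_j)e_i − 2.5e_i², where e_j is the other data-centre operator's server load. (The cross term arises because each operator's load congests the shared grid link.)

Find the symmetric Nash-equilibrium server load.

Nimbus's payoff is (117 − 3e_C)e_N − 2.5e_N².
∂π/∂e_N = 117 − 3e_C − 5e_N = 0, so e_N = 23.4 − 0.6e_C.
Setting e_N = e_C in the reaction function: e_N = 23.4 − 0.6e_N, so e_N = 23.4 / 1.6 = 14.625.

14.625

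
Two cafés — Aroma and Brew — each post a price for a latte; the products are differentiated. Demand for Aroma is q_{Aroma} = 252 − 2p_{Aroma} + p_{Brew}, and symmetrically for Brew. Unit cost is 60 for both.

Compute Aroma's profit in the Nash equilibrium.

8192

Aroma's profit: π = (p_{Aroma} − 60)(252 − 2p_{Aroma} + p_{Brew}).
∂π/∂p_{Aroma} = 372 − 4p_{Aroma} + p_{Brew} = 0 ⇒ p_{Aroma} = 93 + 0.25p_{Brew}.
The game is symmetric, so in equilibrium p_{Brew} = p_{Aroma}: the reaction function gives 0.75p_{Aroma} = 93, hence p_{Aroma} = 124.
q_{Aroma} = 252 − 2·124 + 124 = 128.
Profit = (124 − 60)·128 = 8192.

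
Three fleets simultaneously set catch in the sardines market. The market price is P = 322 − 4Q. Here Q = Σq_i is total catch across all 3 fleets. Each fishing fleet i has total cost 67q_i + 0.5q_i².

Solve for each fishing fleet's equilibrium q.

A representative fishing fleet's profit is π_i = q_i(322 − 4Q) − 67q_i − 0.5q_i², with Q = q_i + Σ_{j≠i} q_j.
First-order condition: 255 − 9q_i − 4Σ_{j≠i} q_j = 0.
In a symmetric equilibrium every fishing fleet chooses the same q, so Σ_{j≠i} q_j = 2q. The condition becomes 255 − 17q = 0, giving q = 255/17 = 15.

15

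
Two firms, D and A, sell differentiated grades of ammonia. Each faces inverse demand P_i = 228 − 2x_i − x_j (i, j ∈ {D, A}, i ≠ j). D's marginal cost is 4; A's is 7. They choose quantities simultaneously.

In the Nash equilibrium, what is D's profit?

4050

Firm D's profit: π = x_D(228 − 2x_D − x_A) − 4x_D.
∂π/∂x_D = 224 − 4x_D − x_A = 0 ⇒ x_D = 56 − 0.25x_A.
Similarly x_A = 55.25 − 0.25x_D.
Solving the two reaction functions simultaneously: (1 − (−0.25)(−0.25))x_D = 56 − 0.25·55.25, so 0.9375x_D = 42.1875 and x_D = 45.
Then x_A = 55.25 − 0.25·45 = 44.
P_D = 228 − 2·45 − 44 = 94.
Profit = (94 − 4)·45 = 4050.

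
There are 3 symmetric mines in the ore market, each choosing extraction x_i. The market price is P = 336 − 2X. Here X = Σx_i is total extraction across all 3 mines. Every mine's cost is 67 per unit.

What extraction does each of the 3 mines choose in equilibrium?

A representative mine's profit is π_i = x_i(336 − 2X) − 67x_i, with X = x_i + Σ_{j≠i} x_j.
First-order condition: 269 − 4x_i − 2Σ_{j≠i} x_j = 0.
In a symmetric equilibrium every mine chooses the same x, so Σ_{j≠i} x_j = 2x. The condition becomes 269 − 8x = 0, giving x = 269/8 = 33.625.

33.625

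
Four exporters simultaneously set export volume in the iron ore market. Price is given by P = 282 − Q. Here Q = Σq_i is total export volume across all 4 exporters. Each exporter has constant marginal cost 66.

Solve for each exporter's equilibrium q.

43.2

A representative exporter's profit is π_i = q_i(282 − Q) − 66q_i, with Q = q_i + Σ_{j≠i} q_j.
First-order condition: 216 − 2q_i − Σ_{j≠i} q_j = 0.
In a symmetric equilibrium every exporter chooses the same q, so Σ_{j≠i} q_j = 3q. The condition becomes 216 − 5q = 0, giving q = 216/5 = 43.2.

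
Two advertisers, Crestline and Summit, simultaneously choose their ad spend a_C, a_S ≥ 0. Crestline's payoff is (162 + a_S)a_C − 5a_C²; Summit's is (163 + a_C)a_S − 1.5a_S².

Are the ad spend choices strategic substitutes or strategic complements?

Expanding Crestline's payoff: 162a_C + a_Sa_C − 5a_C².
∂π/∂a_C = 162 + a_S − 10a_C = 0, so a_C = 16.2 + 0.1a_S.
The best-response slope da_C/da_S = 0.1 > 0: the reaction function is upward-sloping, so the choices are strategic complements.

strategic complements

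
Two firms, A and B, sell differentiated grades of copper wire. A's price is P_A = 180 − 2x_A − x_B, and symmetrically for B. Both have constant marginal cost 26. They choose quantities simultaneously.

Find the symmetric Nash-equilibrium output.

Firm A's profit: π = x_A(180 − 2x_A − x_B) − 26x_A.
∂π/∂x_A = 154 − 4x_A − x_B = 0 ⇒ x_A = 38.5 − 0.25x_B.
Setting x_A = x_B in the reaction function: x_A = 38.5 − 0.25x_A, so x_A = 38.5 / 1.25 = 30.8.

30.8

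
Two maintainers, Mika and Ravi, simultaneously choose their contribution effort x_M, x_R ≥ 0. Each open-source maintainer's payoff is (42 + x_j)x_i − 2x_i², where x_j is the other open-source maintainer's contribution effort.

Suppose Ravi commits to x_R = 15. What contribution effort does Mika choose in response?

Mika's payoff is (42 + x_R)x_M − 2x_M².
∂π/∂x_M = 42 + x_R − 4x_M = 0, so x_M = 10.5 + 0.25x_R.
At x_R = 15: x_M = 10.5 + 0.25·15 = 14.25.

14.25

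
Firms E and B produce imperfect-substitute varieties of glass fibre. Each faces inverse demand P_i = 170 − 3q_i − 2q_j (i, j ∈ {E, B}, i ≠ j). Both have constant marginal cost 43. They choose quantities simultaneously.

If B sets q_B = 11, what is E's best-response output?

Firm E's profit: π = q_E(170 − 3q_E − 2q_B) − 43q_E.
∂π/∂q_E = 127 − 6q_E − 2q_B = 0 ⇒ q_E = 127/6 − (1/3)q_B.
At q_B = 11: q_E = 127/6 − (1/3)·11 = 17.5.

17.5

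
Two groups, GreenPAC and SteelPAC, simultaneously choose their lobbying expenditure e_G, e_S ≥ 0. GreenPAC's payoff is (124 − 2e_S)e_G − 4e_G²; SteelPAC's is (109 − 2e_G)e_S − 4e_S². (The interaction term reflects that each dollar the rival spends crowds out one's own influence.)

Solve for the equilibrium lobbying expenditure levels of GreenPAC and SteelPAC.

Expanding GreenPAC's payoff: 124e_G − 2e_Se_G − 4e_G².
∂π/∂e_G = 124 − 2e_S − 8e_G = 0, so e_G = 15.5 − 0.25e_S.
Likewise for SteelPAC: e_S = 13.625 − 0.25e_G.
Plugging e_S into GreenPAC's best response: e_G = 15.5 − 0.25(13.625 − 0.25e_G) ⇒ 0.9375e_G = 387/32, so e_G = 12.9.
Then e_S = 13.625 − 0.25·12.9 = 10.4.

12.9, 10.4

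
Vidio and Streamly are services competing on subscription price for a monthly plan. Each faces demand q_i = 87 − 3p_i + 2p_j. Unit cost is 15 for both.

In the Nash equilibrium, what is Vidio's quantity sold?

Vidio's profit: π = (p_{Vidio} − 15)(87 − 3p_{Vidio} + 2p_{Streamly}).
∂π/∂p_{Vidio} = 132 − 6p_{Vidio} + 2p_{Streamly} = 0 ⇒ p_{Vidio} = 22 + (1/3)p_{Streamly}.
Setting p_{Vidio} = p_{Streamly} in the reaction function: p_{Vidio} = 22 + (1/3)p_{Vidio}, so p_{Vidio} = 22 / (2/3) = 33.
q_{Vidio} = 87 − 3·33 + 2·33 = 54.

54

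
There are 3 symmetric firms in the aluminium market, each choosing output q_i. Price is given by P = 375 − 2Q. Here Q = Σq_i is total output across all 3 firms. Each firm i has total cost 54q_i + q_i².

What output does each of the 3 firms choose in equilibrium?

32.1

A representative firm's profit is π_i = q_i(375 − 2Q) − 54q_i − q_i², with Q = q_i + Σ_{j≠i} q_j.
First-order condition: 321 − 6q_i − 2Σ_{j≠i} q_j = 0.
With identical firms, set every q_j = q: then 321 − 6q − 4q = 0, i.e. q = 321/10 = 32.1.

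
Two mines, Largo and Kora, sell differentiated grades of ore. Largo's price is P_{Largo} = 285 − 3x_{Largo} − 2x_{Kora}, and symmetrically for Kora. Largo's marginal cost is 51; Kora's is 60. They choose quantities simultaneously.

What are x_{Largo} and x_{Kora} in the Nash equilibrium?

29.8125, 27.5625

Mine Largo's profit: π = x_{Largo}(285 − 3x_{Largo} − 2x_{Kora}) − 51x_{Largo}.
∂π/∂x_{Largo} = 234 − 6x_{Largo} − 2x_{Kora} = 0 ⇒ x_{Largo} = 39 − (1/3)x_{Kora}.
Similarly x_{Kora} = 37.5 − (1/3)x_{Largo}.
Substituting the second reaction function into the first: x_{Largo} = 39 − (1/3)(37.5 − (1/3)x_{Largo}), which gives (8/9)x_{Largo} = 26.5 ⇒ x_{Largo} = 29.8125.
Then x_{Kora} = 37.5 − (1/3)·29.8125 = 27.5625.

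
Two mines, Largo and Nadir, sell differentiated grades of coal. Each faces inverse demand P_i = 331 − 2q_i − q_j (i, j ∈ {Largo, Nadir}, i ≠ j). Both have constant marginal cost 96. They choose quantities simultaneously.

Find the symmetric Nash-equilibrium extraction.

Mine Largo's profit: π = q_{Largo}(331 − 2q_{Largo} − q_{Nadir}) − 96q_{Largo}.
∂π/∂q_{Largo} = 235 − 4q_{Largo} − q_{Nadir} = 0 ⇒ q_{Largo} = 58.75 − 0.25q_{Nadir}.
Setting q_{Largo} = q_{Nadir} in the reaction function: q_{Largo} = 58.75 − 0.25q_{Largo}, so q_{Largo} = 58.75 / 1.25 = 47.

47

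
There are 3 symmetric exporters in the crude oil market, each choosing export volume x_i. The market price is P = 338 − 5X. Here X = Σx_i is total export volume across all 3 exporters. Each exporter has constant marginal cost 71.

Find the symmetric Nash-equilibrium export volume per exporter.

A representative exporter's profit is π_i = x_i(338 − 5X) − 71x_i, with X = x_i + Σ_{j≠i} x_j.
First-order condition: 267 − 10x_i − 5Σ_{j≠i} x_j = 0.
With identical exporters, set every x_j = x: then 267 − 10x − 10x = 0, i.e. x = 267/20 = 13.35.

13.35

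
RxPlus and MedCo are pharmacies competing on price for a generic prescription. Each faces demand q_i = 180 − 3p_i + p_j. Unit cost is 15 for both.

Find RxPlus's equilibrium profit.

2700

RxPlus's profit: π = (p_{RxPlus} − 15)(180 − 3p_{RxPlus} + p_{MedCo}).
∂π/∂p_{RxPlus} = 225 − 6p_{RxPlus} + p_{MedCo} = 0 ⇒ p_{RxPlus} = 37.5 + (1/6)p_{MedCo}.
The game is symmetric, so in equilibrium p_{MedCo} = p_{RxPlus}: the reaction function gives (5/6)p_{RxPlus} = 37.5, hence p_{RxPlus} = 45.
q_{RxPlus} = 180 − 3·45 + 45 = 90.
Profit = (45 − 15)·90 = 2700.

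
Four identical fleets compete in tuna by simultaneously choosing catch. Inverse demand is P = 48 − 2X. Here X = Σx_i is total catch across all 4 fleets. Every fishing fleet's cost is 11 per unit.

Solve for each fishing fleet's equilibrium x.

A representative fishing fleet's profit is π_i = x_i(48 − 2X) − 11x_i, with X = x_i + Σ_{j≠i} x_j.
First-order condition: 37 − 4x_i − 2Σ_{j≠i} x_j = 0.
In a symmetric equilibrium every fishing fleet chooses the same x, so Σ_{j≠i} x_j = 3x. The condition becomes 37 − 10x = 0, giving x = 37/10 = 3.7.

3.7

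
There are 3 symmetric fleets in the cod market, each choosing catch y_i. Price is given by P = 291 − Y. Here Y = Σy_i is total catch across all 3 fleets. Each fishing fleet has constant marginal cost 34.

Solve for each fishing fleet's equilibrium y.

64.25

A representative fishing fleet's profit is π_i = y_i(291 − Y) − 34y_i, with Y = y_i + Σ_{j≠i} y_j.
First-order condition: 257 − 2y_i − Σ_{j≠i} y_j = 0.
With identical fishing fleets, set every y_j = y: then 257 − 2y − 2y = 0, i.e. y = 257/4 = 64.25.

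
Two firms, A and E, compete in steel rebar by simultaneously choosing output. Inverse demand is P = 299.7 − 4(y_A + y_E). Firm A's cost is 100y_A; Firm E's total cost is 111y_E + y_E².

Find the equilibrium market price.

Firm A's profit: π = y_A(299.7 − 4(y_A + y_E)) − 100y_A.
∂π/∂y_A = 199.7 − 8y_A − 4y_E = 0, so y_A = 24.9625 − 0.5y_E.
For E: ∂π/∂y_E = 188.7 − 10y_E − 4y_A = 0 ⇒ y_E = 18.87 − 0.4y_A.
Solving the two reaction functions simultaneously: (1 − (−0.5)(−0.4))y_A = 24.9625 − 0.5·18.87, so 0.8y_A = 15.5275 and y_A = 6211/320.
Then y_E = 18.87 − 0.4·(6211/320) = 1777/160.
Equilibrium price: P = 299.7 − 4·(1953/64) = 177.6375.

177.6375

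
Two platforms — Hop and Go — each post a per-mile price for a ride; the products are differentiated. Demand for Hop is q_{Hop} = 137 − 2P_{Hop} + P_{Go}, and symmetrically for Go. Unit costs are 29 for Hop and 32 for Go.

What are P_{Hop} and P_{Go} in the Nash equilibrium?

65.4, 66.6

Hop's profit: π = (P_{Hop} − 29)(137 − 2P_{Hop} + P_{Go}).
∂π/∂P_{Hop} = 195 − 4P_{Hop} + P_{Go} = 0 ⇒ P_{Hop} = 48.75 + 0.25P_{Go}.
Similarly P_{Go} = 50.25 + 0.25P_{Hop}.
Solving the two reaction functions simultaneously: (1 − (0.25)(0.25))P_{Hop} = 48.75 + 0.25·50.25, so 0.9375P_{Hop} = 61.3125 and P_{Hop} = 65.4.
Then P_{Go} = 50.25 + 0.25·65.4 = 66.6.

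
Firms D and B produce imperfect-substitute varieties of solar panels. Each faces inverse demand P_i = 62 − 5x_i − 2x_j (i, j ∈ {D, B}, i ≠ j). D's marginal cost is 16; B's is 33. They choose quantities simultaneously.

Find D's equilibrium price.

36.9375

Firm D's profit: π = x_D(62 − 5x_D − 2x_B) − 16x_D.
∂π/∂x_D = 46 − 10x_D − 2x_B = 0 ⇒ x_D = 4.6 − 0.2x_B.
Similarly x_B = 2.9 − 0.2x_D.
Solving the two reaction functions simultaneously: (1 − (−0.2)(−0.2))x_D = 4.6 − 0.2·2.9, so 0.96x_D = 4.02 and x_D = 4.1875.
Then x_B = 2.9 − 0.2·4.1875 = 2.0625.
P_D = 62 − 5·4.1875 − 2·2.0625 = 36.9375.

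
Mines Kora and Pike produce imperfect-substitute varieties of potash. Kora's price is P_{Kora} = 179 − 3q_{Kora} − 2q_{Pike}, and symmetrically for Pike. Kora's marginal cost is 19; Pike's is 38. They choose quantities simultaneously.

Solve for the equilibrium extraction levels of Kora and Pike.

Mine Kora's profit: π = q_{Kora}(179 − 3q_{Kora} − 2q_{Pike}) − 19q_{Kora}.
∂π/∂q_{Kora} = 160 − 6q_{Kora} − 2q_{Pike} = 0 ⇒ q_{Kora} = 80/3 − (1/3)q_{Pike}.
Similarly q_{Pike} = 23.5 − (1/3)q_{Kora}.
Plugging q_{Pike} into Kora's best response: q_{Kora} = 80/3 − (1/3)(23.5 − (1/3)q_{Kora}) ⇒ (8/9)q_{Kora} = 113/6, so q_{Kora} = 21.1875.
Then q_{Pike} = 23.5 − (1/3)·21.1875 = 16.4375.

21.1875, 16.4375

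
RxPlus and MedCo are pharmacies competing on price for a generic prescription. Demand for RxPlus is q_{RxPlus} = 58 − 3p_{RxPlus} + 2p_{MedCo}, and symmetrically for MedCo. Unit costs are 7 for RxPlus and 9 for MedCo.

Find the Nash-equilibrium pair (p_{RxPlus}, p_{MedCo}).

RxPlus's profit: π = (p_{RxPlus} − 7)(58 − 3p_{RxPlus} + 2p_{MedCo}).
∂π/∂p_{RxPlus} = 79 − 6p_{RxPlus} + 2p_{MedCo} = 0 ⇒ p_{RxPlus} = 79/6 + (1/3)p_{MedCo}.
Similarly p_{MedCo} = 85/6 + (1/3)p_{RxPlus}.
Solving the two reaction functions simultaneously: (1 − (1/3)(1/3))p_{RxPlus} = 79/6 + (1/3)·(85/6), so (8/9)p_{RxPlus} = 161/9 and p_{RxPlus} = 20.125.
Then p_{MedCo} = 85/6 + (1/3)·20.125 = 20.875.

20.125, 20.875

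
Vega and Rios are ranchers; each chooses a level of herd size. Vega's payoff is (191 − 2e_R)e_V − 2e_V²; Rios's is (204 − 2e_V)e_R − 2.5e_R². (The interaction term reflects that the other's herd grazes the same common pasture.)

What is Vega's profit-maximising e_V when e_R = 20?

Expanding Vega's payoff: 191e_V − 2e_Re_V − 2e_V².
∂π/∂e_V = 191 − 2e_R − 4e_V = 0, so e_V = 47.75 − 0.5e_R.
At e_R = 20: e_V = 47.75 − 0.5·20 = 37.75.

37.75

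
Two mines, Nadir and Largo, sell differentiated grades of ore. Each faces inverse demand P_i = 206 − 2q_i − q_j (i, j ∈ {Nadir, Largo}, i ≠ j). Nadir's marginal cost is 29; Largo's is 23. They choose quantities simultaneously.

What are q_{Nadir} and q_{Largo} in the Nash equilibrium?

35, 37

Mine Nadir's profit: π = q_{Nadir}(206 − 2q_{Nadir} − q_{Largo}) − 29q_{Nadir}.
∂π/∂q_{Nadir} = 177 − 4q_{Nadir} − q_{Largo} = 0 ⇒ q_{Nadir} = 44.25 − 0.25q_{Largo}.
Similarly q_{Largo} = 45.75 − 0.25q_{Nadir}.
Substituting the second reaction function into the first: q_{Nadir} = 44.25 − 0.25(45.75 − 0.25q_{Nadir}), which gives 0.9375q_{Nadir} = 32.8125 ⇒ q_{Nadir} = 35.
Then q_{Largo} = 45.75 − 0.25·35 = 37.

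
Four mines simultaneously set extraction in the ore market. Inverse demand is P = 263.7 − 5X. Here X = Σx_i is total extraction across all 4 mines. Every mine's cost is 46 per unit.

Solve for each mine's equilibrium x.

8.708

A representative mine's profit is π_i = x_i(263.7 − 5X) − 46x_i, with X = x_i + Σ_{j≠i} x_j.
First-order condition: 217.7 − 10x_i − 5Σ_{j≠i} x_j = 0.
With identical mines, set every x_j = x: then 217.7 − 10x − 15x = 0, i.e. x = 217.7/25 = 8.708.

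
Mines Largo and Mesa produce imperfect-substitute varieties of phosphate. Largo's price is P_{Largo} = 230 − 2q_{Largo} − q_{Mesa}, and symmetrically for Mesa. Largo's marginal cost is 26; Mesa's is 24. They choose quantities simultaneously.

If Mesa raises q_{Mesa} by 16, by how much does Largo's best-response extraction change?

Mine Largo's profit: π = q_{Largo}(230 − 2q_{Largo} − q_{Mesa}) − 26q_{Largo}.
∂π/∂q_{Largo} = 204 − 4q_{Largo} − q_{Mesa} = 0 ⇒ q_{Largo} = 51 − 0.25q_{Mesa}.
The reaction-function slope is −0.25, so a 16-unit rise in q_{Mesa} moves q_{Largo} by −0.25 × 16 = −4. Largo's best response falls — the actions are strategic substitutes.

-4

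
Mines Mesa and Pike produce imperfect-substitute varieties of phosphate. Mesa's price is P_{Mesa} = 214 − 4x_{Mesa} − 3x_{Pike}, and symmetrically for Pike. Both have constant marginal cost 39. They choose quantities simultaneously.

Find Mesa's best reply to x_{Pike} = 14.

Mine Mesa's profit: π = x_{Mesa}(214 − 4x_{Mesa} − 3x_{Pike}) − 39x_{Mesa}.
∂π/∂x_{Mesa} = 175 − 8x_{Mesa} − 3x_{Pike} = 0 ⇒ x_{Mesa} = 21.875 − 0.375x_{Pike}.
At x_{Pike} = 14: x_{Mesa} = 21.875 − 0.375·14 = 16.625.

16.625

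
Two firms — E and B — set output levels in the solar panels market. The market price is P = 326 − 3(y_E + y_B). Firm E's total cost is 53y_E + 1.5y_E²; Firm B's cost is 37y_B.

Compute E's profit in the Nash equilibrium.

1320.98

Firm E's profit: π = y_E(326 − 3(y_E + y_B)) − 53y_E − 1.5y_E².
∂π/∂y_E = 273 − 9y_E − 3y_B = 0, so y_E = 91/3 − (1/3)y_B.
For B: ∂π/∂y_B = 289 − 6y_B − 3y_E = 0 ⇒ y_B = 289/6 − 0.5y_E.
Substituting the second reaction function into the first: y_E = 91/3 − (1/3)(289/6 − 0.5y_E), which gives (5/6)y_E = 257/18 ⇒ y_E = 257/15.
Then y_B = 289/6 − 0.5·(257/15) = 39.6.
Price P = 326 − 3·(851/15) = 155.8.
E's profit: (155.8 − 53)·(257/15) − 1.5(257/15)² = 1320.98.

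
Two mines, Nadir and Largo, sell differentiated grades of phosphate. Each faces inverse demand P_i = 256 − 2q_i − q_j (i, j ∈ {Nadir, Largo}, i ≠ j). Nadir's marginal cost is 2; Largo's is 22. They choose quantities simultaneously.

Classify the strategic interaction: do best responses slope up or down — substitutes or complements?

Mine Nadir's profit: π = q_{Nadir}(256 − 2q_{Nadir} − q_{Largo}) − 2q_{Nadir}.
∂π/∂q_{Nadir} = 254 − 4q_{Nadir} − q_{Largo} = 0 ⇒ q_{Nadir} = 63.5 − 0.25q_{Largo}.
The best-response slope dq_{Nadir}/dq_{Largo} = −0.25 < 0: the reaction function is downward-sloping, so the choices are strategic substitutes.

strategic substitutes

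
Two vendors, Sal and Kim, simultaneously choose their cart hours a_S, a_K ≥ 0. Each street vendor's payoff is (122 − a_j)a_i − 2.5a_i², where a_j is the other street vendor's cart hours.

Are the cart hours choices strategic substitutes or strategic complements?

strategic substitutes

Sal's payoff is (122 − a_K)a_S − 2.5a_S².
∂π/∂a_S = 122 − a_K − 5a_S = 0, so a_S = 24.4 − 0.2a_K.
The best-response slope da_S/da_K = −0.2 < 0: the reaction function is downward-sloping, so the choices are strategic substitutes.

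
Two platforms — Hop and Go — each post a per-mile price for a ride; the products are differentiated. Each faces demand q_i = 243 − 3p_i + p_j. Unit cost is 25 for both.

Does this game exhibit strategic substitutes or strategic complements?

Hop's profit: π = (p_{Hop} − 25)(243 − 3p_{Hop} + p_{Go}).
∂π/∂p_{Hop} = 318 − 6p_{Hop} + p_{Go} = 0 ⇒ p_{Hop} = 53 + (1/6)p_{Go}.
The best-response slope dp_{Hop}/dp_{Go} = 1/6 > 0: the reaction function is upward-sloping, so the choices are strategic complements.

strategic complements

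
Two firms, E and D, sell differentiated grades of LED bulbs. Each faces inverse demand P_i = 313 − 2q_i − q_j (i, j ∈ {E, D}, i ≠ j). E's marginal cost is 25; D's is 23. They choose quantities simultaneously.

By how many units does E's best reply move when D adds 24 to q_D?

-6

Firm E's profit: π = q_E(313 − 2q_E − q_D) − 25q_E.
∂π/∂q_E = 288 − 4q_E − q_D = 0 ⇒ q_E = 72 − 0.25q_D.
The reaction-function slope is −0.25, so a 24-unit rise in q_D moves q_E by −0.25 × 24 = −6. E's best response falls — the actions are strategic substitutes.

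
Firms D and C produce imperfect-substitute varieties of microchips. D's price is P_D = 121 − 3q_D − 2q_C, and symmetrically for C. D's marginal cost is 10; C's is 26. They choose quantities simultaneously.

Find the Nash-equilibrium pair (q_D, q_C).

14.875, 10.875

Firm D's profit: π = q_D(121 − 3q_D − 2q_C) − 10q_D.
∂π/∂q_D = 111 − 6q_D − 2q_C = 0 ⇒ q_D = 18.5 − (1/3)q_C.
Similarly q_C = 95/6 − (1/3)q_D.
Solving the two reaction functions simultaneously: (1 − (−1/3)(−1/3))q_D = 18.5 − (1/3)·(95/6), so (8/9)q_D = 119/9 and q_D = 14.875.
Then q_C = 95/6 − (1/3)·14.875 = 10.875.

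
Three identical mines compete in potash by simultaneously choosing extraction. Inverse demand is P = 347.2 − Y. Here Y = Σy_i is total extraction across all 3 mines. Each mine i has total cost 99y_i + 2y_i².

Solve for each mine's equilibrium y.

31.025

A representative mine's profit is π_i = y_i(347.2 − Y) − 99y_i − 2y_i², with Y = y_i + Σ_{j≠i} y_j.
First-order condition: 248.2 − 6y_i − Σ_{j≠i} y_j = 0.
Imposing symmetry (y_j = y for all j) turns Σ_{j≠i} y_j into 2y, so 248.2 = 8y and y = 31.025.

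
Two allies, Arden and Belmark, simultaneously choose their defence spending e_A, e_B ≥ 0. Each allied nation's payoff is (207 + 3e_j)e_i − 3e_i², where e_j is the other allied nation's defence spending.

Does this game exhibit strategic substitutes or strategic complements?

strategic complements

Arden's payoff is (207 + 3e_B)e_A − 3e_A².
∂π/∂e_A = 207 + 3e_B − 6e_A = 0, so e_A = 34.5 + 0.5e_B.
The best-response slope de_A/de_B = 0.5 > 0: the reaction function is upward-sloping, so the choices are strategic complements.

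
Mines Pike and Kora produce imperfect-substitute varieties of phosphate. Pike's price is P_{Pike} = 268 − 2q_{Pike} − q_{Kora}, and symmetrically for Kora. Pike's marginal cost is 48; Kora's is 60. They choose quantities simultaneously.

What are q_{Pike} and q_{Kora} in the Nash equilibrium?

44.8, 40.8

Mine Pike's profit: π = q_{Pike}(268 − 2q_{Pike} − q_{Kora}) − 48q_{Pike}.
∂π/∂q_{Pike} = 220 − 4q_{Pike} − q_{Kora} = 0 ⇒ q_{Pike} = 55 − 0.25q_{Kora}.
Similarly q_{Kora} = 52 − 0.25q_{Pike}.
Substituting the second reaction function into the first: q_{Pike} = 55 − 0.25(52 − 0.25q_{Pike}), which gives 0.9375q_{Pike} = 42 ⇒ q_{Pike} = 44.8.
Then q_{Kora} = 52 − 0.25·44.8 = 40.8.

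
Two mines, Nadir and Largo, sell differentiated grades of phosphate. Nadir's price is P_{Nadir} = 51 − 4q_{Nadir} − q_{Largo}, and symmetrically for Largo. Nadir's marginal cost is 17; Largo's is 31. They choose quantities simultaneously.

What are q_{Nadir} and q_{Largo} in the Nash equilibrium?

4, 2

Mine Nadir's profit: π = q_{Nadir}(51 − 4q_{Nadir} − q_{Largo}) − 17q_{Nadir}.
∂π/∂q_{Nadir} = 34 − 8q_{Nadir} − q_{Largo} = 0 ⇒ q_{Nadir} = 4.25 − 0.125q_{Largo}.
Similarly q_{Largo} = 2.5 − 0.125q_{Nadir}.
Solving the two reaction functions simultaneously: (1 − (−0.125)(−0.125))q_{Nadir} = 4.25 − 0.125·2.5, so (63/64)q_{Nadir} = 3.9375 and q_{Nadir} = 4.
Then q_{Largo} = 2.5 − 0.125·4 = 2.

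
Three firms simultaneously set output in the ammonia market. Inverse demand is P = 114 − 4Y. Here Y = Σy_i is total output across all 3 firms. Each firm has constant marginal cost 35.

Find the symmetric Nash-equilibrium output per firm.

A representative firm's profit is π_i = y_i(114 − 4Y) − 35y_i, with Y = y_i + Σ_{j≠i} y_j.
First-order condition: 79 − 8y_i − 4Σ_{j≠i} y_j = 0.
With identical firms, set every y_j = y: then 79 − 8y − 8y = 0, i.e. y = 79/16 = 4.9375.

4.9375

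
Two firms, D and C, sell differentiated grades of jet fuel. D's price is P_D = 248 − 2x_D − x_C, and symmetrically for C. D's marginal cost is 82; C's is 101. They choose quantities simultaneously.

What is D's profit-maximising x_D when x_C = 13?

Firm D's profit: π = x_D(248 − 2x_D − x_C) − 82x_D.
∂π/∂x_D = 166 − 4x_D − x_C = 0 ⇒ x_D = 41.5 − 0.25x_C.
At x_C = 13: x_D = 41.5 − 0.25·13 = 38.25.

38.25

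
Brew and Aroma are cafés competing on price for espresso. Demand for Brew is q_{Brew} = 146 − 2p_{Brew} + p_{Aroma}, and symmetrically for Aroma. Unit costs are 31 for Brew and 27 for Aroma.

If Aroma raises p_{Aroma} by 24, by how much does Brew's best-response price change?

6

Brew's profit: π = (p_{Brew} − 31)(146 − 2p_{Brew} + p_{Aroma}).
∂π/∂p_{Brew} = 208 − 4p_{Brew} + p_{Aroma} = 0 ⇒ p_{Brew} = 52 + 0.25p_{Aroma}.
The reaction-function slope is 0.25, so a 24-unit rise in p_{Aroma} moves p_{Brew} by 0.25 × 24 = 6. Brew's best response rises — the actions are strategic complements.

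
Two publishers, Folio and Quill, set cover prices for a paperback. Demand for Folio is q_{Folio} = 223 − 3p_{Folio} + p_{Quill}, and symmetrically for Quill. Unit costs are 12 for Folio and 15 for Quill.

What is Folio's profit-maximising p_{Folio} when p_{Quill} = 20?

46.5

Folio's profit: π = (p_{Folio} − 12)(223 − 3p_{Folio} + p_{Quill}).
∂π/∂p_{Folio} = 259 − 6p_{Folio} + p_{Quill} = 0 ⇒ p_{Folio} = 259/6 + (1/6)p_{Quill}.
At p_{Quill} = 20: p_{Folio} = 259/6 + (1/6)·20 = 46.5.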